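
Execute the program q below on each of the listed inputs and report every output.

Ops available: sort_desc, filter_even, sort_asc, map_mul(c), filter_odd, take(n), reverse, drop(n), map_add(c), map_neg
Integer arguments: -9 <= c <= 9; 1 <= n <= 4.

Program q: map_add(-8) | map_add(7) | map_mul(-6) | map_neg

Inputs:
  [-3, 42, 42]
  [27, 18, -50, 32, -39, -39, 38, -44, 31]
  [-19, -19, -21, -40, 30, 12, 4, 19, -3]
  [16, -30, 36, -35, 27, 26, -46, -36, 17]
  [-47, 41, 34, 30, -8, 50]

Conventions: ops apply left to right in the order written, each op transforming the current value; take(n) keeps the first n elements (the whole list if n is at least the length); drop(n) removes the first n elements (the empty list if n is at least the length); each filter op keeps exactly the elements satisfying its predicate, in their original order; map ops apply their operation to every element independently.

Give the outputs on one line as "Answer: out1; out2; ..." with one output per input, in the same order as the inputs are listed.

Execution, op by op:
  [-3, 42, 42] -> [-11, 34, 34] -> [-4, 41, 41] -> [24, -246, -246] -> [-24, 246, 246]
  [27, 18, -50, 32, -39, -39, 38, -44, 31] -> [19, 10, -58, 24, -47, -47, 30, -52, 23] -> [26, 17, -51, 31, -40, -40, 37, -45, 30] -> [-156, -102, 306, -186, 240, 240, -222, 270, -180] -> [156, 102, -306, 186, -240, -240, 222, -270, 180]
  [-19, -19, -21, -40, 30, 12, 4, 19, -3] -> [-27, -27, -29, -48, 22, 4, -4, 11, -11] -> [-20, -20, -22, -41, 29, 11, 3, 18, -4] -> [120, 120, 132, 246, -174, -66, -18, -108, 24] -> [-120, -120, -132, -246, 174, 66, 18, 108, -24]
  [16, -30, 36, -35, 27, 26, -46, -36, 17] -> [8, -38, 28, -43, 19, 18, -54, -44, 9] -> [15, -31, 35, -36, 26, 25, -47, -37, 16] -> [-90, 186, -210, 216, -156, -150, 282, 222, -96] -> [90, -186, 210, -216, 156, 150, -282, -222, 96]
  [-47, 41, 34, 30, -8, 50] -> [-55, 33, 26, 22, -16, 42] -> [-48, 40, 33, 29, -9, 49] -> [288, -240, -198, -174, 54, -294] -> [-288, 240, 198, 174, -54, 294]

[-24, 246, 246]; [156, 102, -306, 186, -240, -240, 222, -270, 180]; [-120, -120, -132, -246, 174, 66, 18, 108, -24]; [90, -186, 210, -216, 156, 150, -282, -222, 96]; [-288, 240, 198, 174, -54, 294]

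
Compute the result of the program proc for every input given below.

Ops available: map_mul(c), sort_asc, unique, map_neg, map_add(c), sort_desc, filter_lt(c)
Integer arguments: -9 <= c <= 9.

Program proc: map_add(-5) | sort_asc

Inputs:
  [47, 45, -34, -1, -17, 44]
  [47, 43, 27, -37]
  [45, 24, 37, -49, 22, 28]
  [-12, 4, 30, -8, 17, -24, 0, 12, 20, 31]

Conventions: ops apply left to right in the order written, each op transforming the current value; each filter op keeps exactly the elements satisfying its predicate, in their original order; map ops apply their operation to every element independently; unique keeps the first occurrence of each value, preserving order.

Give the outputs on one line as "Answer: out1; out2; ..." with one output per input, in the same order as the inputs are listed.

[-39, -22, -6, 39, 40, 42]; [-42, 22, 38, 42]; [-54, 17, 19, 23, 32, 40]; [-29, -17, -13, -5, -1, 7, 12, 15, 25, 26]

Execution, op by op:
  [47, 45, -34, -1, -17, 44] -> [42, 40, -39, -6, -22, 39] -> [-39, -22, -6, 39, 40, 42]
  [47, 43, 27, -37] -> [42, 38, 22, -42] -> [-42, 22, 38, 42]
  [45, 24, 37, -49, 22, 28] -> [40, 19, 32, -54, 17, 23] -> [-54, 17, 19, 23, 32, 40]
  [-12, 4, 30, -8, 17, -24, 0, 12, 20, 31] -> [-17, -1, 25, -13, 12, -29, -5, 7, 15, 26] -> [-29, -17, -13, -5, -1, 7, 12, 15, 25, 26]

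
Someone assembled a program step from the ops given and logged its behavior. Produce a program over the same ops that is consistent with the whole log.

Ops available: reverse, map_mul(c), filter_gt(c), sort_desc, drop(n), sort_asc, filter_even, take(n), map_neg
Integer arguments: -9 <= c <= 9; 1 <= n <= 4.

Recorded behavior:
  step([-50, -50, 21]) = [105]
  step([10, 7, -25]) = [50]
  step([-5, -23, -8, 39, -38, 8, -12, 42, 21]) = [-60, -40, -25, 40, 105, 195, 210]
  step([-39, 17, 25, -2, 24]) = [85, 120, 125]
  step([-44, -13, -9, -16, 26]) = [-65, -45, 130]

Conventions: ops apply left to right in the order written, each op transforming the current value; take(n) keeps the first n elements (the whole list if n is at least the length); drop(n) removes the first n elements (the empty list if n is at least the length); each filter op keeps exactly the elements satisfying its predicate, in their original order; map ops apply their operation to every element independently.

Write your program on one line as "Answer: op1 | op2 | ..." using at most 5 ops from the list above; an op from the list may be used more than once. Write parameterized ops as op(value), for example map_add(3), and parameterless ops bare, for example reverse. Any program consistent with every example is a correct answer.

map_neg | sort_asc | reverse | map_mul(-5) | drop(2)

Check, running the answer program on each example:
  [-50, -50, 21] -> [50, 50, -21] -> [-21, 50, 50] -> [50, 50, -21] -> [-250, -250, 105] -> [105]
  [10, 7, -25] -> [-10, -7, 25] -> [-10, -7, 25] -> [25, -7, -10] -> [-125, 35, 50] -> [50]
  [-5, -23, -8, 39, -38, 8, -12, 42, 21] -> [5, 23, 8, -39, 38, -8, 12, -42, -21] -> [-42, -39, -21, -8, 5, 8, 12, 23, 38] -> [38, 23, 12, 8, 5, -8, -21, -39, -42] -> [-190, -115, -60, -40, -25, 40, 105, 195, 210] -> [-60, -40, -25, 40, 105, 195, 210]
  [-39, 17, 25, -2, 24] -> [39, -17, -25, 2, -24] -> [-25, -24, -17, 2, 39] -> [39, 2, -17, -24, -25] -> [-195, -10, 85, 120, 125] -> [85, 120, 125]
  [-44, -13, -9, -16, 26] -> [44, 13, 9, 16, -26] -> [-26, 9, 13, 16, 44] -> [44, 16, 13, 9, -26] -> [-220, -80, -65, -45, 130] -> [-65, -45, 130]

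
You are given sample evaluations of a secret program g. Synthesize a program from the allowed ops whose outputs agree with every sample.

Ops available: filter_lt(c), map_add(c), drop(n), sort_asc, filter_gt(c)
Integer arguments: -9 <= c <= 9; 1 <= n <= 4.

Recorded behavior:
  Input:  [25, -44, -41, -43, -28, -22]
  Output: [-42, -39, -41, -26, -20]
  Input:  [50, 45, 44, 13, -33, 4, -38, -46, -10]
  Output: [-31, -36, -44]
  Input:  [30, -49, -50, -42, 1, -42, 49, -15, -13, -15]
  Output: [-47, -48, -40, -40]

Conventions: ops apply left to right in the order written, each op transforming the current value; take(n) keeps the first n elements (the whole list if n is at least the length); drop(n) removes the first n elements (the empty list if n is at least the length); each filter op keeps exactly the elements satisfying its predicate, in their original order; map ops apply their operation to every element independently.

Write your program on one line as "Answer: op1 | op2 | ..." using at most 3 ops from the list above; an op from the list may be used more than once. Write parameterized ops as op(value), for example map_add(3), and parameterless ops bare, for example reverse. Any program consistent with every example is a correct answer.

map_add(9) | filter_lt(-6) | map_add(-7)

Check, running the answer program on each example:
  [25, -44, -41, -43, -28, -22] -> [34, -35, -32, -34, -19, -13] -> [-35, -32, -34, -19, -13] -> [-42, -39, -41, -26, -20]
  [50, 45, 44, 13, -33, 4, -38, -46, -10] -> [59, 54, 53, 22, -24, 13, -29, -37, -1] -> [-24, -29, -37] -> [-31, -36, -44]
  [30, -49, -50, -42, 1, -42, 49, -15, -13, -15] -> [39, -40, -41, -33, 10, -33, 58, -6, -4, -6] -> [-40, -41, -33, -33] -> [-47, -48, -40, -40]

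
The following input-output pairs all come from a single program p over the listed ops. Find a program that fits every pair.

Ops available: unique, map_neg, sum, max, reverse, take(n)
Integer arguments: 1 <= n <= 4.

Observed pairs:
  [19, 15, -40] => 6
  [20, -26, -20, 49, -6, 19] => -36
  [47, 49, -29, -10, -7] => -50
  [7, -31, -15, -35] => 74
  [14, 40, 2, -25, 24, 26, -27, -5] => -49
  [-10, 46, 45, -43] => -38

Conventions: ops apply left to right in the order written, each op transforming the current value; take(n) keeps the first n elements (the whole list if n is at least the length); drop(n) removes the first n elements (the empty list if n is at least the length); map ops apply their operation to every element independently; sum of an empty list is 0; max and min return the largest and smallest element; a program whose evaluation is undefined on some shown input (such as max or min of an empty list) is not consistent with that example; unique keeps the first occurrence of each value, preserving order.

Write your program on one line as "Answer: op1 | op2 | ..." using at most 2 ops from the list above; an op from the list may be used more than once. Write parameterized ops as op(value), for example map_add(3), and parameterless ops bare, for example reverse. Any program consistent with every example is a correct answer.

map_neg | sum

Check, running the answer program on each example:
  [19, 15, -40] -> [-19, -15, 40] -> 6
  [20, -26, -20, 49, -6, 19] -> [-20, 26, 20, -49, 6, -19] -> -36
  [47, 49, -29, -10, -7] -> [-47, -49, 29, 10, 7] -> -50
  [7, -31, -15, -35] -> [-7, 31, 15, 35] -> 74
  [14, 40, 2, -25, 24, 26, -27, -5] -> [-14, -40, -2, 25, -24, -26, 27, 5] -> -49
  [-10, 46, 45, -43] -> [10, -46, -45, 43] -> -38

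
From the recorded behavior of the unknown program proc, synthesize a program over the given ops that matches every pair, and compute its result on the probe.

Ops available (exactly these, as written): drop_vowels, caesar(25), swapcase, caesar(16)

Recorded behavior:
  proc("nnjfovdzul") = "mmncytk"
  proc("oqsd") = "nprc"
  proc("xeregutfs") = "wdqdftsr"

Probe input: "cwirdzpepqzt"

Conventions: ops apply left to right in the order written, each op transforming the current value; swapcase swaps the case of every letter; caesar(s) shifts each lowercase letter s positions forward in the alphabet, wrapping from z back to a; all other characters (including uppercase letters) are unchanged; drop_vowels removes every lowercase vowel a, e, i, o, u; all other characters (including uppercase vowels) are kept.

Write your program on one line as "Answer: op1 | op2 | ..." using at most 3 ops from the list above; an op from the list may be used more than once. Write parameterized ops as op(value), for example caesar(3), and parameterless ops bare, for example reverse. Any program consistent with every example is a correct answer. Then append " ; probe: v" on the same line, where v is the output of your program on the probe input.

caesar(25) | drop_vowels ; probe: "bvhqcydpys"

Check, running the answer program on each example:
  "nnjfovdzul" -> "mmienucytk" -> "mmncytk"
  "oqsd" -> "nprc" -> "nprc"
  "xeregutfs" -> "wdqdftser" -> "wdqdftsr"
  probe: "cwirdzpepqzt" -> "bvhqcyodopys" -> "bvhqcydpys"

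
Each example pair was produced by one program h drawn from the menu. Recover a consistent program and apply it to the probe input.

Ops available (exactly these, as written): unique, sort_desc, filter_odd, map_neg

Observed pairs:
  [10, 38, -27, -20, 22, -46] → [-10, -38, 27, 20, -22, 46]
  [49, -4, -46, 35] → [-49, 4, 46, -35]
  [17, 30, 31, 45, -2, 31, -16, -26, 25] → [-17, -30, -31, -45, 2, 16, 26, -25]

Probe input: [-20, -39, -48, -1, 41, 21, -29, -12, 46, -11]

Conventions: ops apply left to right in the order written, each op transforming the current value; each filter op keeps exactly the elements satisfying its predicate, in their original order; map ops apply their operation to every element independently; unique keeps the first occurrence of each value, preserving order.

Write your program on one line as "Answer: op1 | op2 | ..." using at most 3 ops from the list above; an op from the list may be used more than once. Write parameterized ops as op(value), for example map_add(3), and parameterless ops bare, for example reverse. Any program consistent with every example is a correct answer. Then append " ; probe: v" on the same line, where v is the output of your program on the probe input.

unique | map_neg ; probe: [20, 39, 48, 1, -41, -21, 29, 12, -46, 11]

Check, running the answer program on each example:
  [10, 38, -27, -20, 22, -46] -> [10, 38, -27, -20, 22, -46] -> [-10, -38, 27, 20, -22, 46]
  [49, -4, -46, 35] -> [49, -4, -46, 35] -> [-49, 4, 46, -35]
  [17, 30, 31, 45, -2, 31, -16, -26, 25] -> [17, 30, 31, 45, -2, -16, -26, 25] -> [-17, -30, -31, -45, 2, 16, 26, -25]
  probe: [-20, -39, -48, -1, 41, 21, -29, -12, 46, -11] -> [-20, -39, -48, -1, 41, 21, -29, -12, 46, -11] -> [20, 39, 48, 1, -41, -21, 29, 12, -46, 11]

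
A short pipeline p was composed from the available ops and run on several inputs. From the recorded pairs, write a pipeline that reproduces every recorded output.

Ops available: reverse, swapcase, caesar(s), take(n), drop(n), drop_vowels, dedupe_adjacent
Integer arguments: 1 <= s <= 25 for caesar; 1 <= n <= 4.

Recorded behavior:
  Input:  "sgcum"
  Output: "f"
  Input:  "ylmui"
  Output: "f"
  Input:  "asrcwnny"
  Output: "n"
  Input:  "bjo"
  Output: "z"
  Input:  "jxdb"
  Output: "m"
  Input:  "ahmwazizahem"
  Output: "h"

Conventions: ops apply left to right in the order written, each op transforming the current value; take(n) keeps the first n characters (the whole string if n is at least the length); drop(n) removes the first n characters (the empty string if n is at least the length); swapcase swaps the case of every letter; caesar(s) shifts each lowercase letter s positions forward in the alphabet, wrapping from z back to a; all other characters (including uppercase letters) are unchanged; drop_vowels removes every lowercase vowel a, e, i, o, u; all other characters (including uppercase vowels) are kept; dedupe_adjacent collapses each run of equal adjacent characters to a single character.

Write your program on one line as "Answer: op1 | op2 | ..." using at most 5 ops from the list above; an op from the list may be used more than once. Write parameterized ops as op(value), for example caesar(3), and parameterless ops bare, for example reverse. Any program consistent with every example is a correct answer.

take(4) | reverse | caesar(11) | drop_vowels | take(1)

Check, running the answer program on each example:
  "sgcum" -> "sgcu" -> "ucgs" -> "fnrd" -> "fnrd" -> "f"
  "ylmui" -> "ylmu" -> "umly" -> "fxwj" -> "fxwj" -> "f"
  "asrcwnny" -> "asrc" -> "crsa" -> "ncdl" -> "ncdl" -> "n"
  "bjo" -> "bjo" -> "ojb" -> "zum" -> "zm" -> "z"
  "jxdb" -> "jxdb" -> "bdxj" -> "moiu" -> "m" -> "m"
  "ahmwazizahem" -> "ahmw" -> "wmha" -> "hxsl" -> "hxsl" -> "h"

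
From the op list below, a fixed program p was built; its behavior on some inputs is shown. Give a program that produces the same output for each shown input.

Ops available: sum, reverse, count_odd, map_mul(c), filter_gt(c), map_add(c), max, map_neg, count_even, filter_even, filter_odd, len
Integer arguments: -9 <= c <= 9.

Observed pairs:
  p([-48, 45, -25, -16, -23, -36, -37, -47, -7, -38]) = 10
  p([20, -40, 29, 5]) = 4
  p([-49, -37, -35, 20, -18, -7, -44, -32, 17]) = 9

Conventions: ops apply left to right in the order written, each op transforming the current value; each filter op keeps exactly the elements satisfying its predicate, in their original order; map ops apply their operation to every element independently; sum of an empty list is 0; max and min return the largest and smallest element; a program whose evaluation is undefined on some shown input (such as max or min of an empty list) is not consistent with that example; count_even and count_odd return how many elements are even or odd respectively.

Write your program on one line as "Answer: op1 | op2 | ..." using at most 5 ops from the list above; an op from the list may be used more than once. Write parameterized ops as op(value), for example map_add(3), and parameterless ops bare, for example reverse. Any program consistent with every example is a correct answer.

map_add(9) | reverse | map_mul(8) | map_add(-6) | count_even

Check, running the answer program on each example:
  [-48, 45, -25, -16, -23, -36, -37, -47, -7, -38] -> [-39, 54, -16, -7, -14, -27, -28, -38, 2, -29] -> [-29, 2, -38, -28, -27, -14, -7, -16, 54, -39] -> [-232, 16, -304, -224, -216, -112, -56, -128, 432, -312] -> [-238, 10, -310, -230, -222, -118, -62, -134, 426, -318] -> 10
  [20, -40, 29, 5] -> [29, -31, 38, 14] -> [14, 38, -31, 29] -> [112, 304, -248, 232] -> [106, 298, -254, 226] -> 4
  [-49, -37, -35, 20, -18, -7, -44, -32, 17] -> [-40, -28, -26, 29, -9, 2, -35, -23, 26] -> [26, -23, -35, 2, -9, 29, -26, -28, -40] -> [208, -184, -280, 16, -72, 232, -208, -224, -320] -> [202, -190, -286, 10, -78, 226, -214, -230, -326] -> 9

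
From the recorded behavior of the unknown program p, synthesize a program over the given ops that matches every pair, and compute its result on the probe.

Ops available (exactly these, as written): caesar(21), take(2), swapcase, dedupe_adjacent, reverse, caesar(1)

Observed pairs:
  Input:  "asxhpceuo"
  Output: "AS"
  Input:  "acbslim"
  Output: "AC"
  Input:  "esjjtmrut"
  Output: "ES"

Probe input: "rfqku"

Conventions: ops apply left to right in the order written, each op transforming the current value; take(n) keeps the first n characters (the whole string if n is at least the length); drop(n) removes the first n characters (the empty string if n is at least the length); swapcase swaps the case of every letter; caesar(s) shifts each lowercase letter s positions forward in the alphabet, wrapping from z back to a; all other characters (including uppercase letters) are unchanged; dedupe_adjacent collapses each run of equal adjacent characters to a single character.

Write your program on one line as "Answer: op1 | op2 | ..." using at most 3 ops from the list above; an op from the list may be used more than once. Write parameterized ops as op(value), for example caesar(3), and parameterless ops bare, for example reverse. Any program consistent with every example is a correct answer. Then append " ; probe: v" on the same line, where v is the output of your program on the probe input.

take(2) | swapcase ; probe: "RF"

Check, running the answer program on each example:
  "asxhpceuo" -> "as" -> "AS"
  "acbslim" -> "ac" -> "AC"
  "esjjtmrut" -> "es" -> "ES"
  probe: "rfqku" -> "rf" -> "RF"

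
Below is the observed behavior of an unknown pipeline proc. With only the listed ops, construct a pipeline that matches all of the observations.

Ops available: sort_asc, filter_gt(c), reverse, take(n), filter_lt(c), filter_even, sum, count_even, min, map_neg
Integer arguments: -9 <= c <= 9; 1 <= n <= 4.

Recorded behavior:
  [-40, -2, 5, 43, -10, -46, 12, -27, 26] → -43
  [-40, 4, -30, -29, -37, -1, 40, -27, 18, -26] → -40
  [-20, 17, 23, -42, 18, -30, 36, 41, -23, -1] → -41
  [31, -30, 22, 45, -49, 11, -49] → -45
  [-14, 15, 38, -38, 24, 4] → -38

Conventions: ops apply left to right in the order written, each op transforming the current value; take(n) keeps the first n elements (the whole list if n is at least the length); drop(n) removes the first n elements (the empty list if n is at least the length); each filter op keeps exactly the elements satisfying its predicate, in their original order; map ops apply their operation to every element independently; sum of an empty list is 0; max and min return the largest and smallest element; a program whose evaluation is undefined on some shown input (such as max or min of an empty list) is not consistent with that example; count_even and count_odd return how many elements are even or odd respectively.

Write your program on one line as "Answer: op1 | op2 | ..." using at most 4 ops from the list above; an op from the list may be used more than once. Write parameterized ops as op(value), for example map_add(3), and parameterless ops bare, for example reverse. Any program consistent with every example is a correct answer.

filter_gt(-2) | map_neg | sort_asc | min

Check, running the answer program on each example:
  [-40, -2, 5, 43, -10, -46, 12, -27, 26] -> [5, 43, 12, 26] -> [-5, -43, -12, -26] -> [-43, -26, -12, -5] -> -43
  [-40, 4, -30, -29, -37, -1, 40, -27, 18, -26] -> [4, -1, 40, 18] -> [-4, 1, -40, -18] -> [-40, -18, -4, 1] -> -40
  [-20, 17, 23, -42, 18, -30, 36, 41, -23, -1] -> [17, 23, 18, 36, 41, -1] -> [-17, -23, -18, -36, -41, 1] -> [-41, -36, -23, -18, -17, 1] -> -41
  [31, -30, 22, 45, -49, 11, -49] -> [31, 22, 45, 11] -> [-31, -22, -45, -11] -> [-45, -31, -22, -11] -> -45
  [-14, 15, 38, -38, 24, 4] -> [15, 38, 24, 4] -> [-15, -38, -24, -4] -> [-38, -24, -15, -4] -> -38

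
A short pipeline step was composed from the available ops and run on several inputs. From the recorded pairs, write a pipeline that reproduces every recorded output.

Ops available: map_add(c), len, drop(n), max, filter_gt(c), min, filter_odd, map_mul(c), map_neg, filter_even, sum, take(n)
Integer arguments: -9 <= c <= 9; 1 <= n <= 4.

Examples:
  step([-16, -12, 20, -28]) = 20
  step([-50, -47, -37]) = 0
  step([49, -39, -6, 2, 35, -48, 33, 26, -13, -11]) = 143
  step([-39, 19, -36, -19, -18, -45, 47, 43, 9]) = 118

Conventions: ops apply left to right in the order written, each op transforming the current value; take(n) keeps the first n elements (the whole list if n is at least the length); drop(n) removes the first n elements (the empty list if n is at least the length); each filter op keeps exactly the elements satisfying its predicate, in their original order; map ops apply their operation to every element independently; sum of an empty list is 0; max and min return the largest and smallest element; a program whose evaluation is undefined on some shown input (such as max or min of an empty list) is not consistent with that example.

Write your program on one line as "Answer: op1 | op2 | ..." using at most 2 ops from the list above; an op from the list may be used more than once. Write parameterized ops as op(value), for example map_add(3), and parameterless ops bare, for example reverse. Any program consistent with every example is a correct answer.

filter_gt(4) | sum

Check, running the answer program on each example:
  [-16, -12, 20, -28] -> [20] -> 20
  [-50, -47, -37] -> [] -> 0
  [49, -39, -6, 2, 35, -48, 33, 26, -13, -11] -> [49, 35, 33, 26] -> 143
  [-39, 19, -36, -19, -18, -45, 47, 43, 9] -> [19, 47, 43, 9] -> 118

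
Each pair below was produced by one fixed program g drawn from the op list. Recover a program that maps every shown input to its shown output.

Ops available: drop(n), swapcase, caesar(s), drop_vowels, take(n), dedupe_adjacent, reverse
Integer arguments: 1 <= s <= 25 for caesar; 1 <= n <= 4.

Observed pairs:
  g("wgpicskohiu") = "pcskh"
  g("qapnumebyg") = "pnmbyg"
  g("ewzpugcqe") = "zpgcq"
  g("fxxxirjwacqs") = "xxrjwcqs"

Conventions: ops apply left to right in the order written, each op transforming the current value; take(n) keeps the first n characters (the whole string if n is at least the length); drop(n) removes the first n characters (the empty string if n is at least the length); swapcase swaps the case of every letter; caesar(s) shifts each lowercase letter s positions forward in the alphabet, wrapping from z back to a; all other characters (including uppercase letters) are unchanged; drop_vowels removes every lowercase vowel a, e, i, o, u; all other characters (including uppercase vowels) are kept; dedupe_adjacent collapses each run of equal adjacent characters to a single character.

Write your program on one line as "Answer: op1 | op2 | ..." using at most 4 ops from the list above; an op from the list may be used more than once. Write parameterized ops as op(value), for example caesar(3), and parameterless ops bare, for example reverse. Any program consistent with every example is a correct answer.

swapcase | drop(2) | swapcase | drop_vowels

Check, running the answer program on each example:
  "wgpicskohiu" -> "WGPICSKOHIU" -> "PICSKOHIU" -> "picskohiu" -> "pcskh"
  "qapnumebyg" -> "QAPNUMEBYG" -> "PNUMEBYG" -> "pnumebyg" -> "pnmbyg"
  "ewzpugcqe" -> "EWZPUGCQE" -> "ZPUGCQE" -> "zpugcqe" -> "zpgcq"
  "fxxxirjwacqs" -> "FXXXIRJWACQS" -> "XXIRJWACQS" -> "xxirjwacqs" -> "xxrjwcqs"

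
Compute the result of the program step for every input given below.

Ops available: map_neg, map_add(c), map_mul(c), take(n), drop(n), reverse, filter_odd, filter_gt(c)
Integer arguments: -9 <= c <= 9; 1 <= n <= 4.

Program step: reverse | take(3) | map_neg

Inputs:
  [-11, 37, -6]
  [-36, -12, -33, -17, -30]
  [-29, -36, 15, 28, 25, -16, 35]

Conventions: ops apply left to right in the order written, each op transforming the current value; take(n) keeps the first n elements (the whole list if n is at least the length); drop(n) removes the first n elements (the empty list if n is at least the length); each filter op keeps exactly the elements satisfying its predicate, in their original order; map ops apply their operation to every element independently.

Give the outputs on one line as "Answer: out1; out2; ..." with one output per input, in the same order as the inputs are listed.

Execution, op by op:
  [-11, 37, -6] -> [-6, 37, -11] -> [-6, 37, -11] -> [6, -37, 11]
  [-36, -12, -33, -17, -30] -> [-30, -17, -33, -12, -36] -> [-30, -17, -33] -> [30, 17, 33]
  [-29, -36, 15, 28, 25, -16, 35] -> [35, -16, 25, 28, 15, -36, -29] -> [35, -16, 25] -> [-35, 16, -25]

[6, -37, 11]; [30, 17, 33]; [-35, 16, -25]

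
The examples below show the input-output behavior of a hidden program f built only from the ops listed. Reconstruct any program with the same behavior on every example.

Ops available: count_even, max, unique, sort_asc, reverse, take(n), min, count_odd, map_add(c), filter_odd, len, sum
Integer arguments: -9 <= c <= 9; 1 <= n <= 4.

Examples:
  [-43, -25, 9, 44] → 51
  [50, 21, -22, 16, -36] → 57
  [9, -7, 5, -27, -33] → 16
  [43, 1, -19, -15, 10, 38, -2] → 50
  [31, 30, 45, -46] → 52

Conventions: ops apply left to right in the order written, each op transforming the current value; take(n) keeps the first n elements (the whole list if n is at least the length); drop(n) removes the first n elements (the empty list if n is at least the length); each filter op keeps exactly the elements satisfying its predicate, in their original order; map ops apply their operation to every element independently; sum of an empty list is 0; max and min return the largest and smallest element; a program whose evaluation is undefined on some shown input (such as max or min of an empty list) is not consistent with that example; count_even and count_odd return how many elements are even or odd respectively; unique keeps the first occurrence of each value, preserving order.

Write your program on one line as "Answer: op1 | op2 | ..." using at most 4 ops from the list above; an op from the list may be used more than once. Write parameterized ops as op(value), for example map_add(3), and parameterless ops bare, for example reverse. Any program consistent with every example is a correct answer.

map_add(7) | reverse | max

Check, running the answer program on each example:
  [-43, -25, 9, 44] -> [-36, -18, 16, 51] -> [51, 16, -18, -36] -> 51
  [50, 21, -22, 16, -36] -> [57, 28, -15, 23, -29] -> [-29, 23, -15, 28, 57] -> 57
  [9, -7, 5, -27, -33] -> [16, 0, 12, -20, -26] -> [-26, -20, 12, 0, 16] -> 16
  [43, 1, -19, -15, 10, 38, -2] -> [50, 8, -12, -8, 17, 45, 5] -> [5, 45, 17, -8, -12, 8, 50] -> 50
  [31, 30, 45, -46] -> [38, 37, 52, -39] -> [-39, 52, 37, 38] -> 52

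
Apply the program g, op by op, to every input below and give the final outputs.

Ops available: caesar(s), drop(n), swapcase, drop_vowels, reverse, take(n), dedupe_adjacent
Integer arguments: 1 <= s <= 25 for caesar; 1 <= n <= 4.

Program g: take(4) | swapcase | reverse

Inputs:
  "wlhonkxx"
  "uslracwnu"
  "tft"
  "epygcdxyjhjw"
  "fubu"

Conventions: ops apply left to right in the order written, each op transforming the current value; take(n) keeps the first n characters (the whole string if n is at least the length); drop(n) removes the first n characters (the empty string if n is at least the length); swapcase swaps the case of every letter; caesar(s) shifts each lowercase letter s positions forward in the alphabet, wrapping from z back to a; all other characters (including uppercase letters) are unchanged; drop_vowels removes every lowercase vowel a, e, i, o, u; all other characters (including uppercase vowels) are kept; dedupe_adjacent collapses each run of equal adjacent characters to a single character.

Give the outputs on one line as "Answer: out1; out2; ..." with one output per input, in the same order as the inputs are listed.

"OHLW"; "RLSU"; "TFT"; "GYPE"; "UBUF"

Execution, op by op:
  "wlhonkxx" -> "wlho" -> "WLHO" -> "OHLW"
  "uslracwnu" -> "uslr" -> "USLR" -> "RLSU"
  "tft" -> "tft" -> "TFT" -> "TFT"
  "epygcdxyjhjw" -> "epyg" -> "EPYG" -> "GYPE"
  "fubu" -> "fubu" -> "FUBU" -> "UBUF"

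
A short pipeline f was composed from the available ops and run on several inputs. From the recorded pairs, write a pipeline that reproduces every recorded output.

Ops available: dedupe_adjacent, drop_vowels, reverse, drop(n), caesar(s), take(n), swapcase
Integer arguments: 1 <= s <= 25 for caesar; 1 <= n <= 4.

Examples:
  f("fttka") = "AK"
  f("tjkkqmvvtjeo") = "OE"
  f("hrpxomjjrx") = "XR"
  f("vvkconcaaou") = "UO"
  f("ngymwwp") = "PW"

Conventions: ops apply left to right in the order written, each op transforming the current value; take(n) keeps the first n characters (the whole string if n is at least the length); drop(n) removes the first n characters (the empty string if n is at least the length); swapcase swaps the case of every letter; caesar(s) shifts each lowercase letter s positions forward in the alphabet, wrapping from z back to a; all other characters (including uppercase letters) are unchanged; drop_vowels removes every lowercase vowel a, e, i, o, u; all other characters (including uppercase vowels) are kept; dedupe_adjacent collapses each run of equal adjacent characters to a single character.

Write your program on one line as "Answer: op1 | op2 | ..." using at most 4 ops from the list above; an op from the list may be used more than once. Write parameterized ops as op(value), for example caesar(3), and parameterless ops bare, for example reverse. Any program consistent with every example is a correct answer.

dedupe_adjacent | swapcase | reverse | take(2)

Check, running the answer program on each example:
  "fttka" -> "ftka" -> "FTKA" -> "AKTF" -> "AK"
  "tjkkqmvvtjeo" -> "tjkqmvtjeo" -> "TJKQMVTJEO" -> "OEJTVMQKJT" -> "OE"
  "hrpxomjjrx" -> "hrpxomjrx" -> "HRPXOMJRX" -> "XRJMOXPRH" -> "XR"
  "vvkconcaaou" -> "vkconcaou" -> "VKCONCAOU" -> "UOACNOCKV" -> "UO"
  "ngymwwp" -> "ngymwp" -> "NGYMWP" -> "PWMYGN" -> "PW"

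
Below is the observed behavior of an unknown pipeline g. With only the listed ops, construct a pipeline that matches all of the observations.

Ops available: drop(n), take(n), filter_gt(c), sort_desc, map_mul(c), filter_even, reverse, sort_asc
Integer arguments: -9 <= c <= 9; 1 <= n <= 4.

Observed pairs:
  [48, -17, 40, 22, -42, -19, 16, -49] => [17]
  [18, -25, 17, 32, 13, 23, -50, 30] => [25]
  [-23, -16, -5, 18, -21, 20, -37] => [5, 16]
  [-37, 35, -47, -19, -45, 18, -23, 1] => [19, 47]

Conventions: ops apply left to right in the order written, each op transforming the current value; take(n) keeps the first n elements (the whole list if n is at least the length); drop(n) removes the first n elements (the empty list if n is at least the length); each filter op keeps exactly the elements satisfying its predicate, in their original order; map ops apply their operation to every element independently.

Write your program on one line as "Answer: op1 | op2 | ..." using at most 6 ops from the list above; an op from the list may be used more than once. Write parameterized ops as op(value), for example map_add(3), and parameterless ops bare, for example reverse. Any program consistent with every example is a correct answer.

drop(1) | take(3) | map_mul(-1) | filter_gt(4) | reverse

Check, running the answer program on each example:
  [48, -17, 40, 22, -42, -19, 16, -49] -> [-17, 40, 22, -42, -19, 16, -49] -> [-17, 40, 22] -> [17, -40, -22] -> [17] -> [17]
  [18, -25, 17, 32, 13, 23, -50, 30] -> [-25, 17, 32, 13, 23, -50, 30] -> [-25, 17, 32] -> [25, -17, -32] -> [25] -> [25]
  [-23, -16, -5, 18, -21, 20, -37] -> [-16, -5, 18, -21, 20, -37] -> [-16, -5, 18] -> [16, 5, -18] -> [16, 5] -> [5, 16]
  [-37, 35, -47, -19, -45, 18, -23, 1] -> [35, -47, -19, -45, 18, -23, 1] -> [35, -47, -19] -> [-35, 47, 19] -> [47, 19] -> [19, 47]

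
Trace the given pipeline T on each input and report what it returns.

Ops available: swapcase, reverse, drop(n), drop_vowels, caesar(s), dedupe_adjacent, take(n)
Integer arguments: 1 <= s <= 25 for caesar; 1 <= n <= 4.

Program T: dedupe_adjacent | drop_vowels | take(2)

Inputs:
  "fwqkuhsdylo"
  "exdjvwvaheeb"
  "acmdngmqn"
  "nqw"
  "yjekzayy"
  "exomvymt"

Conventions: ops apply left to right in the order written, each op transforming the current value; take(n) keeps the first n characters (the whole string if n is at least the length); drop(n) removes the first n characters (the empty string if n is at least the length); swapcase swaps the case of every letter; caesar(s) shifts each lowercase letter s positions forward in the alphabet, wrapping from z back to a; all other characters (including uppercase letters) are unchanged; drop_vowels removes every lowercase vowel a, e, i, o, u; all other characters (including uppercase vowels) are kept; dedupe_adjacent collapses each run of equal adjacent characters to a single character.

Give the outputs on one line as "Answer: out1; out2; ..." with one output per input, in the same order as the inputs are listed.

Execution, op by op:
  "fwqkuhsdylo" -> "fwqkuhsdylo" -> "fwqkhsdyl" -> "fw"
  "exdjvwvaheeb" -> "exdjvwvaheb" -> "xdjvwvhb" -> "xd"
  "acmdngmqn" -> "acmdngmqn" -> "cmdngmqn" -> "cm"
  "nqw" -> "nqw" -> "nqw" -> "nq"
  "yjekzayy" -> "yjekzay" -> "yjkzy" -> "yj"
  "exomvymt" -> "exomvymt" -> "xmvymt" -> "xm"

"fw"; "xd"; "cm"; "nq"; "yj"; "xm"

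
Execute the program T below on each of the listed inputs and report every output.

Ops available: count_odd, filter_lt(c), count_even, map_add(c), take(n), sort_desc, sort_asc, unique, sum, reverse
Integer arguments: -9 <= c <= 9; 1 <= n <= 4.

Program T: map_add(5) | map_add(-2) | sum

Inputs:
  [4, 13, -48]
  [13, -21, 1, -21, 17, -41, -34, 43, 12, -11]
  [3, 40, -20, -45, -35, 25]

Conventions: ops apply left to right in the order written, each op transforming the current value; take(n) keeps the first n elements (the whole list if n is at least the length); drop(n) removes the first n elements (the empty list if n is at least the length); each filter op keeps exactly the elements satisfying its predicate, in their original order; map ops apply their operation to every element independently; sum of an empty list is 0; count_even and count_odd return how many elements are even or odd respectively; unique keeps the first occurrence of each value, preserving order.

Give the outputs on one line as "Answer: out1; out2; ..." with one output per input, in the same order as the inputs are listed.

-22; -12; -14

Execution, op by op:
  [4, 13, -48] -> [9, 18, -43] -> [7, 16, -45] -> -22
  [13, -21, 1, -21, 17, -41, -34, 43, 12, -11] -> [18, -16, 6, -16, 22, -36, -29, 48, 17, -6] -> [16, -18, 4, -18, 20, -38, -31, 46, 15, -8] -> -12
  [3, 40, -20, -45, -35, 25] -> [8, 45, -15, -40, -30, 30] -> [6, 43, -17, -42, -32, 28] -> -14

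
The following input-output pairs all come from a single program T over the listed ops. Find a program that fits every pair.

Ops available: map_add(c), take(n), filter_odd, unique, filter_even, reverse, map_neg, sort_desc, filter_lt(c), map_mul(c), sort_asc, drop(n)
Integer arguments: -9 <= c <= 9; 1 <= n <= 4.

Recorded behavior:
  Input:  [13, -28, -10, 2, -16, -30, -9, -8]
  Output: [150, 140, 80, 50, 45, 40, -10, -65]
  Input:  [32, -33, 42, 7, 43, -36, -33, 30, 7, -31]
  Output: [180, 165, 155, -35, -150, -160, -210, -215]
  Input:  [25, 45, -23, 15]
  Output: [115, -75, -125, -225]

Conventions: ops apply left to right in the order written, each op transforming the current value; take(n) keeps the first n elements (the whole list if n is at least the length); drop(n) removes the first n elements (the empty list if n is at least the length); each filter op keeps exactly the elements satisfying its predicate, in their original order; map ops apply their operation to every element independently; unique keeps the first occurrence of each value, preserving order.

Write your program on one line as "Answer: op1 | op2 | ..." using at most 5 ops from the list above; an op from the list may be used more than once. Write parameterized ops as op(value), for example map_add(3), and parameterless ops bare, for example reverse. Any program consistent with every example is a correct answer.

map_mul(5) | map_neg | sort_desc | unique

Check, running the answer program on each example:
  [13, -28, -10, 2, -16, -30, -9, -8] -> [65, -140, -50, 10, -80, -150, -45, -40] -> [-65, 140, 50, -10, 80, 150, 45, 40] -> [150, 140, 80, 50, 45, 40, -10, -65] -> [150, 140, 80, 50, 45, 40, -10, -65]
  [32, -33, 42, 7, 43, -36, -33, 30, 7, -31] -> [160, -165, 210, 35, 215, -180, -165, 150, 35, -155] -> [-160, 165, -210, -35, -215, 180, 165, -150, -35, 155] -> [180, 165, 165, 155, -35, -35, -150, -160, -210, -215] -> [180, 165, 155, -35, -150, -160, -210, -215]
  [25, 45, -23, 15] -> [125, 225, -115, 75] -> [-125, -225, 115, -75] -> [115, -75, -125, -225] -> [115, -75, -125, -225]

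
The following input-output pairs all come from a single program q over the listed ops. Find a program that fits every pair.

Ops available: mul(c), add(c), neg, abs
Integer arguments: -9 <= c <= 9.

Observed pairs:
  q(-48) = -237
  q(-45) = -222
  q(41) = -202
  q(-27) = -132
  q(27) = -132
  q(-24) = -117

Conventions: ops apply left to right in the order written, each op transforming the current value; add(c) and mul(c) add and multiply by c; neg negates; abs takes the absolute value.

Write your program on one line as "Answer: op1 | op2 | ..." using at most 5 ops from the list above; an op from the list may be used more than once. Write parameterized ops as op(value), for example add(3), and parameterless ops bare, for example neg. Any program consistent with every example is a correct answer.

mul(-5) | abs | add(-3) | neg

Check, running the answer program on each example:
  -48 -> 240 -> 240 -> 237 -> -237
  -45 -> 225 -> 225 -> 222 -> -222
  41 -> -205 -> 205 -> 202 -> -202
  -27 -> 135 -> 135 -> 132 -> -132
  27 -> -135 -> 135 -> 132 -> -132
  -24 -> 120 -> 120 -> 117 -> -117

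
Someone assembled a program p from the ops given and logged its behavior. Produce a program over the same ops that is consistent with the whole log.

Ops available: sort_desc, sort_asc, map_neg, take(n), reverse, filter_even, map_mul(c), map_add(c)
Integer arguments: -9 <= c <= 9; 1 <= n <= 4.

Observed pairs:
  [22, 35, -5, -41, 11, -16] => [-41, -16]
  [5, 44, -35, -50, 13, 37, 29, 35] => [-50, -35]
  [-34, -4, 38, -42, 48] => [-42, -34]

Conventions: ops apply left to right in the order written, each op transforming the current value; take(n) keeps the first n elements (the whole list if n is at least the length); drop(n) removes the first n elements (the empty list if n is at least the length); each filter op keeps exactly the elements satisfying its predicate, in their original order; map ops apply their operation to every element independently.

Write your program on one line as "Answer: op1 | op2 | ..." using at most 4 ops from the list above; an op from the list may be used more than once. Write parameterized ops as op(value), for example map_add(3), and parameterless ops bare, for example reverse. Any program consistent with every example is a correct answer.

sort_asc | map_neg | take(2) | map_neg

Check, running the answer program on each example:
  [22, 35, -5, -41, 11, -16] -> [-41, -16, -5, 11, 22, 35] -> [41, 16, 5, -11, -22, -35] -> [41, 16] -> [-41, -16]
  [5, 44, -35, -50, 13, 37, 29, 35] -> [-50, -35, 5, 13, 29, 35, 37, 44] -> [50, 35, -5, -13, -29, -35, -37, -44] -> [50, 35] -> [-50, -35]
  [-34, -4, 38, -42, 48] -> [-42, -34, -4, 38, 48] -> [42, 34, 4, -38, -48] -> [42, 34] -> [-42, -34]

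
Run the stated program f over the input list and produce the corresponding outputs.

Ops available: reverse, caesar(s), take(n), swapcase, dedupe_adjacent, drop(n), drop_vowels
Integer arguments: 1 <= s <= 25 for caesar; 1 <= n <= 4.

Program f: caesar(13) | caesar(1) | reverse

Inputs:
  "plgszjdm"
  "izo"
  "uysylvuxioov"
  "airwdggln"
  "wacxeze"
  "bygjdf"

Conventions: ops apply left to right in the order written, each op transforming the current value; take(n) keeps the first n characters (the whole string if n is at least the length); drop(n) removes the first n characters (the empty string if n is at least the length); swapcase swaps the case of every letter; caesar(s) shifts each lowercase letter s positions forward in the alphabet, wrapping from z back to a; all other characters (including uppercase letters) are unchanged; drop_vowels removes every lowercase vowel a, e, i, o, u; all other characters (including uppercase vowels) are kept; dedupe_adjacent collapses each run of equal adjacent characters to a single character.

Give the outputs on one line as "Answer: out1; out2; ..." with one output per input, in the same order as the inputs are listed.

"arxnguzd"; "cnw"; "jccwlijzmgmi"; "bzuurkfwo"; "snslqok"; "trxump"

Execution, op by op:
  "plgszjdm" -> "cytfmwqz" -> "dzugnxra" -> "arxnguzd"
  "izo" -> "vmb" -> "wnc" -> "cnw"
  "uysylvuxioov" -> "hlflyihkvbbi" -> "imgmzjilwccj" -> "jccwlijzmgmi"
  "airwdggln" -> "nvejqttya" -> "owfkruuzb" -> "bzuurkfwo"
  "wacxeze" -> "jnpkrmr" -> "koqlsns" -> "snslqok"
  "bygjdf" -> "oltwqs" -> "pmuxrt" -> "trxump"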